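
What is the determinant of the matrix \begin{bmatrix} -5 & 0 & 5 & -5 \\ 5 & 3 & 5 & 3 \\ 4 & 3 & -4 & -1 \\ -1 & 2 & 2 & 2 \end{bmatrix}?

Expand along row 1 (it has 1 zero):
  + (-5) · M_11   where M_11 = det([3 5 3; 3 -4 -1; 2 2 2]) = -16
  + (5) · M_13   where M_13 = det([5 3 3; 4 3 -1; -1 2 2]) = 52
  − (-5) · M_14   where M_14 = det([5 3 5; 4 3 -4; -1 2 2]) = 113
det = (+1)·(-5)·(-16) + (+1)·(5)·(52) + (-1)·(-5)·(113) = 905

905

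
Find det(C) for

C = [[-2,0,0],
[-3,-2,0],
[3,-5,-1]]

C is lower triangular, so det(C) is the product of the diagonal entries:
det = (-2) · (-2) · (-1) = -4

-4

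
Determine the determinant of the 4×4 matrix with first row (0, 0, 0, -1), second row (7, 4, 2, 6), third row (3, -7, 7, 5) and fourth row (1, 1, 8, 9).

Expand along row 1 (it has 3 zeros):
  − (-1) · M_14   where M_14 = det([7 4 2; 3 -7 7; 1 1 8]) = -489
det = (-1)·(-1)·(-489) = -489

-489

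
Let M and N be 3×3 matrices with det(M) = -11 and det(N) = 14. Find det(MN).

-154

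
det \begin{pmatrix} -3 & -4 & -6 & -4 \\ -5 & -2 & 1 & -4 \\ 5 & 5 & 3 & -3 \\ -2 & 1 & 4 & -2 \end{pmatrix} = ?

Expand along row 1:
  + (-3) · M_11   where M_11 = det([-2 1 -4; 5 3 -3; 1 4 -2]) = -73
  − (-4) · M_12   where M_12 = det([-5 1 -4; 5 3 -3; -2 4 -2]) = -118
  + (-6) · M_13   where M_13 = det([-5 -2 -4; 5 5 -3; -2 1 -2]) = -57
  − (-4) · M_14   where M_14 = det([-5 -2 1; 5 5 3; -2 1 4]) = -18
det = (+1)·(-3)·(-73) + (-1)·(-4)·(-118) + (+1)·(-6)·(-57) + (-1)·(-4)·(-18) = 17

17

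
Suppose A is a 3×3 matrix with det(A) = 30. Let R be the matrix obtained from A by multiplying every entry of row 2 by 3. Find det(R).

90

Scaling one row by 3 multiplies the determinant by 3.
det(R) = (3)·(30) = 90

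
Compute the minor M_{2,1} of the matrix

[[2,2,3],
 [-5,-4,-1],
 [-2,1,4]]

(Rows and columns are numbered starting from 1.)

5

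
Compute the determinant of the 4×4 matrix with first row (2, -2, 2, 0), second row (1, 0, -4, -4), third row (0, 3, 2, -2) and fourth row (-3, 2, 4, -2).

-244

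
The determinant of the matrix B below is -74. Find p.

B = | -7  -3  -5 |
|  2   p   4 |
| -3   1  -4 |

p = -8

Expanding along the column containing p, det(B) is linear in p: det(B) = (13)·p + (30).
Set (13)·p + (30) = -74  ⇒  (13)·p = -104  ⇒  p = -8.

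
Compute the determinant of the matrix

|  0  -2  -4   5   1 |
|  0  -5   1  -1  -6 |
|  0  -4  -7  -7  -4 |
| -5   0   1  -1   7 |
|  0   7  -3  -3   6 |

Expand along column 1 (it has 4 zeros):
  − (-5) · M_41   where M_41 = det([-2 -4 5 1; -5 1 -1 -6; -4 -7 -7 -4; 7 -3 -3 6]) = -530
det = (-1)·(-5)·(-530) = -2650

-2650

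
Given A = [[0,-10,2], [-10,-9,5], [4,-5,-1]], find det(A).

Expand along column 1:
  − (-10) · |-10 2; -5 -1| = −(-10)·(10 − (-10)) = 200
  + 4 · |-10 2; -9 5| = 4·(-50 − (-18)) = -128
Sum: (200) + (-128) = 72

det(A) = 72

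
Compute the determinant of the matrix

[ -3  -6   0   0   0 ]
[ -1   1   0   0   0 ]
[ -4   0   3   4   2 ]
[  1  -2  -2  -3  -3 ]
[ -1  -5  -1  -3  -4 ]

The matrix is block lower-triangular with a 2×2 block and a 3×3 block on the diagonal, so its determinant equals the product of the determinants of the diagonal blocks.
det of the 2×2 block = -9
det of the 3×3 block = -5
det = (-9)·(-5) = 45

45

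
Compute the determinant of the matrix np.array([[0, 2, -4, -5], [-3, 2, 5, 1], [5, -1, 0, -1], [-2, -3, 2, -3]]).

The determinant is -741.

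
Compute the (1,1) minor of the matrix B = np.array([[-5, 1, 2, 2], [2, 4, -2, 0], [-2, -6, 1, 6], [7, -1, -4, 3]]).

Delete row 1 and column 1; the remaining 3×3 submatrix is [4 -2 0; -6 1 6; -1 -4 3].
Its determinant is 84.

The minor is 84.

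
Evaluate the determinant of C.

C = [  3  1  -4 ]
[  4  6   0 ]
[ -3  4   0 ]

|C| = -136

Expand along column 3:
  + (-4) · |4 6; -3 4| = (-4)·(16 − (-18)) = -136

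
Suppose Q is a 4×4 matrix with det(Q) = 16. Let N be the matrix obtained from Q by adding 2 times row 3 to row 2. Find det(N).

Adding a multiple of one row to another leaves the determinant unchanged.
det(N) = (1)·(16) = 16

|N| = 16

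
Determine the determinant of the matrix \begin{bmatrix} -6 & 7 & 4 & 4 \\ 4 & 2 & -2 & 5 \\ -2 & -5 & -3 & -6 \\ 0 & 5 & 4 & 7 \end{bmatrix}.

334

Expand along row 4 (it has 1 zero):
  + (5) · M_42   where M_42 = det([-6 4 4; 4 -2 5; -2 -3 -6]) = -170
  − (4) · M_43   where M_43 = det([-6 7 4; 4 2 5; -2 -5 -6]) = -44
  + (7) · M_44   where M_44 = det([-6 7 4; 4 2 -2; -2 -5 -3]) = 144
det = (+1)·(5)·(-170) + (-1)·(4)·(-44) + (+1)·(7)·(144) = 334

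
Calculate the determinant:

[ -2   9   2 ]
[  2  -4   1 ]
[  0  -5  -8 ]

50

Expand along column 1:
  + (-2) · |-4 1; -5 -8| = (-2)·(32 − (-5)) = -74
  − 2 · |9 2; -5 -8| = −2·(-72 − (-10)) = 124
Sum: (-74) + (124) = 50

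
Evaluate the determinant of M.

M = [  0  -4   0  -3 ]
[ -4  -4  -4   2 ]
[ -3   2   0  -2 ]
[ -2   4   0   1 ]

-16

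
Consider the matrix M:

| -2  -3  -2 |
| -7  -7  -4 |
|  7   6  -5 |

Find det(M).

57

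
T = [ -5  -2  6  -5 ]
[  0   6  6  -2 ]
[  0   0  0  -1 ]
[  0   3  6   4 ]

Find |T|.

Expand along row 3 (it has 3 zeros):
  − (-1) · M_34   where M_34 = det([-5 -2 6; 0 6 6; 0 3 6]) = -90
det = (-1)·(-1)·(-90) = -90

det(T) = -90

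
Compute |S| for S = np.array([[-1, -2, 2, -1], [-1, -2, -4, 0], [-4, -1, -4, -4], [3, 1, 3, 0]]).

Expand along column 4 (it has 2 zeros):
  − (-1) · M_14   where M_14 = det([-1 -2 -4; -4 -1 -4; 3 1 3]) = 3
  − (-4) · M_34   where M_34 = det([-1 -2 2; -1 -2 -4; 3 1 3]) = 30
det = (-1)·(-1)·(3) + (-1)·(-4)·(30) = 123

det(S) = 123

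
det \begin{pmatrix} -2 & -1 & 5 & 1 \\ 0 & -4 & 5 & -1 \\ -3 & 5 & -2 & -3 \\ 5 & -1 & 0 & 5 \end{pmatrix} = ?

Expand along row 2 (it has 1 zero):
  + (-4) · M_22   where M_22 = det([-2 5 1; -3 -2 -3; 5 0 5]) = 30
  − (5) · M_23   where M_23 = det([-2 -1 1; -3 5 -3; 5 -1 5]) = -66
  + (-1) · M_24   where M_24 = det([-2 -1 5; -3 5 -2; 5 -1 0]) = -96
det = (+1)·(-4)·(30) + (-1)·(5)·(-66) + (+1)·(-1)·(-96) = 306

306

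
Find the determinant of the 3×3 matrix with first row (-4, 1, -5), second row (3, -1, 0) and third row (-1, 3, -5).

The determinant is -45.

Expand along column 3:
  + (-5) · |3 -1; -1 3| = (-5)·(9 − 1) = -40
  + (-5) · |-4 1; 3 -1| = (-5)·(4 − 3) = -5
Sum: (-40) + (-5) = -45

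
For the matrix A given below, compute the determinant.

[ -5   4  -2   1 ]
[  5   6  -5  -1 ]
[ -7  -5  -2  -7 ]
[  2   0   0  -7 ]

Expand along row 4 (it has 2 zeros):
  − (2) · M_41   where M_41 = det([4 -2 1; 6 -5 -1; -5 -2 -7]) = 1
  + (-7) · M_44   where M_44 = det([-5 4 -2; 5 6 -5; -7 -5 -2]) = 331
det = (-1)·(2)·(1) + (+1)·(-7)·(331) = -2319

-2319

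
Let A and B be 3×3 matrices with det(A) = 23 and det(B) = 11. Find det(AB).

det(AB) = det(A)·det(B) = (23)·(11) = 253

|AB| = 253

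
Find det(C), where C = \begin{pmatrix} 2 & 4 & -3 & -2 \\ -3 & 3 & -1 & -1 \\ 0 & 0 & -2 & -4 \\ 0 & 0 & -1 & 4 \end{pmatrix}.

det(C) = -216

C is block upper-triangular with a 2×2 block and a 2×2 block on the diagonal, so its determinant equals the product of the determinants of the diagonal blocks.
det of the 2×2 block = 18
det of the 2×2 block = -12
det = (18)·(-12) = -216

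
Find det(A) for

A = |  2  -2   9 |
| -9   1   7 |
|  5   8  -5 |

Expand along row 1:
  + 2 · |1 7; 8 -5| = 2·(-5 − 56) = -122
  − (-2) · |-9 7; 5 -5| = −(-2)·(45 − 35) = 20
  + 9 · |-9 1; 5 8| = 9·(-72 − 5) = -693
Sum: (-122) + (20) + (-693) = -795

|A| = -795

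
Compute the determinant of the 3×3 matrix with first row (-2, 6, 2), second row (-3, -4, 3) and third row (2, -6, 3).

130

Expand along row 1:
  + (-2) · |-4 3; -6 3| = (-2)·(-12 − (-18)) = -12
  − 6 · |-3 3; 2 3| = −6·(-9 − 6) = 90
  + 2 · |-3 -4; 2 -6| = 2·(18 − (-8)) = 52
Sum: (-12) + (90) + (52) = 130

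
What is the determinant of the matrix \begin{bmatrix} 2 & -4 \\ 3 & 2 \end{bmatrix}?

The determinant is 16.

det = 2·2 − (-4)·3 = 4 − (-12) = 16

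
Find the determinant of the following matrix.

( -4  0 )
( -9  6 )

det = (-4)·6 − 0·(-9) = -24 − 0 = -24

The determinant is -24.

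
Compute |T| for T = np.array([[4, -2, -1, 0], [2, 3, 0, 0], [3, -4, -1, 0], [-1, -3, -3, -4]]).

-4

Expand along column 4 (it has 3 zeros):
  + (-4) · M_44   where M_44 = det([4 -2 -1; 2 3 0; 3 -4 -1]) = 1
det = (+1)·(-4)·(1) = -4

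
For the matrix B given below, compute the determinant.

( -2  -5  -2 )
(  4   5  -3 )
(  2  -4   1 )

|B| = 116

Expand along column 1:
  + (-2) · |5 -3; -4 1| = (-2)·(5 − 12) = 14
  − 4 · |-5 -2; -4 1| = −4·(-5 − 8) = 52
  + 2 · |-5 -2; 5 -3| = 2·(15 − (-10)) = 50
Sum: (14) + (52) + (50) = 116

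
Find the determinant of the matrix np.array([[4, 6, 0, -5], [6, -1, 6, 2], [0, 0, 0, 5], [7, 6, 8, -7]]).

The determinant is 1060.

Expand along row 3 (it has 3 zeros):
  − (5) · M_34   where M_34 = det([4 6 0; 6 -1 6; 7 6 8]) = -212
det = (-1)·(5)·(-212) = 1060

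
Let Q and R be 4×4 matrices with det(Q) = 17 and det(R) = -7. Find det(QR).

-119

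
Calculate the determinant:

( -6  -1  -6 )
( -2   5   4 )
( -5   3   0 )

-22

Expand along column 3:
  + (-6) · |-2 5; -5 3| = (-6)·(-6 − (-25)) = -114
  − 4 · |-6 -1; -5 3| = −4·(-18 − 5) = 92
Sum: (-114) + (92) = -22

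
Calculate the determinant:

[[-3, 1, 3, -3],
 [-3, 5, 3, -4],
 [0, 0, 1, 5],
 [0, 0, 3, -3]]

The determinant is 216.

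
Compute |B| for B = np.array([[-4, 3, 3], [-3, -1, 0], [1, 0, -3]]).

Expand along row 2:
  − (-3) · |3 3; 0 -3| = −(-3)·(-9 − 0) = -27
  + (-1) · |-4 3; 1 -3| = (-1)·(12 − 3) = -9
Sum: (-27) + (-9) = -36

-36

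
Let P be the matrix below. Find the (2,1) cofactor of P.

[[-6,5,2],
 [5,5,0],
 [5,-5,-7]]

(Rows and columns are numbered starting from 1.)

The cofactor is 25.

Delete row 2 and column 1; the remaining 2×2 submatrix is [5 2; -5 -7].
Its determinant is 5·(-7) − 2·(-5) = -25.
The cofactor carries sign (−1)^(2+1) = −1, so C_{2,1} = −(-25) = 25.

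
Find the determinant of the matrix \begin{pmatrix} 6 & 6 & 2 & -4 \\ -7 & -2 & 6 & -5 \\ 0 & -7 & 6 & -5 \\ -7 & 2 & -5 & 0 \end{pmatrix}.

Expand along row 3 (it has 1 zero):
  − (-7) · M_32   where M_32 = det([6 2 -4; -7 6 -5; -7 -5 0]) = -388
  + (6) · M_33   where M_33 = det([6 6 -4; -7 -2 -5; -7 2 0]) = 382
  − (-5) · M_34   where M_34 = det([6 6 2; -7 -2 6; -7 2 -5]) = -530
det = (-1)·(-7)·(-388) + (+1)·(6)·(382) + (-1)·(-5)·(-530) = -3074

-3074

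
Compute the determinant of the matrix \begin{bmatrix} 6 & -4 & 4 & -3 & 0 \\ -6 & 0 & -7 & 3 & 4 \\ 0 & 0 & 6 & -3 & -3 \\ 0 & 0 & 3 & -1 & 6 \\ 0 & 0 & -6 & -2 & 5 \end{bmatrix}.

-5544

The matrix is block upper-triangular with a 2×2 block and a 3×3 block on the diagonal, so its determinant equals the product of the determinants of the diagonal blocks.
det of the 2×2 block = -24
det of the 3×3 block = 231
det = (-24)·(231) = -5544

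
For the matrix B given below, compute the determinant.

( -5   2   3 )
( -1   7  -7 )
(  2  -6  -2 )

Expand along column 1:
  + (-5) · |7 -7; -6 -2| = (-5)·(-14 − 42) = 280
  − (-1) · |2 3; -6 -2| = −(-1)·(-4 − (-18)) = 14
  + 2 · |2 3; 7 -7| = 2·(-14 − 21) = -70
Sum: (280) + (14) + (-70) = 224

224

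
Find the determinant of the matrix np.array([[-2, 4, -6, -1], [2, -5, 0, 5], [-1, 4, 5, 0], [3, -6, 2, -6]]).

The determinant is 179.

Expand along row 2 (it has 1 zero):
  − (2) · M_21   where M_21 = det([4 -6 -1; 4 5 0; -6 2 -6]) = -302
  + (-5) · M_22   where M_22 = det([-2 -6 -1; -1 5 0; 3 2 -6]) = 113
  + (5) · M_24   where M_24 = det([-2 4 -6; -1 4 5; 3 -6 2]) = 28
det = (-1)·(2)·(-302) + (+1)·(-5)·(113) + (+1)·(5)·(28) = 179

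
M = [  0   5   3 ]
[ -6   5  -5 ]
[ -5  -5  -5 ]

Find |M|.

det(M) = 140

Expand along column 1:
  − (-6) · |5 3; -5 -5| = −(-6)·(-25 − (-15)) = -60
  + (-5) · |5 3; 5 -5| = (-5)·(-25 − 15) = 200
Sum: (-60) + (200) = 140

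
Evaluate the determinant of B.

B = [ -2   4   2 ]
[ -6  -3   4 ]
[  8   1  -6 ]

|B| = -8

Expand along row 1:
  + (-2) · |-3 4; 1 -6| = (-2)·(18 − 4) = -28
  − 4 · |-6 4; 8 -6| = −4·(36 − 32) = -16
  + 2 · |-6 -3; 8 1| = 2·(-6 − (-24)) = 36
Sum: (-28) + (-16) + (36) = -8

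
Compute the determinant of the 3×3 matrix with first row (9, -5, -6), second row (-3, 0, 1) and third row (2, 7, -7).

Expand along row 2:
  − (-3) · |-5 -6; 7 -7| = −(-3)·(35 − (-42)) = 231
  − 1 · |9 -5; 2 7| = −1·(63 − (-10)) = -73
Sum: (231) + (-73) = 158

158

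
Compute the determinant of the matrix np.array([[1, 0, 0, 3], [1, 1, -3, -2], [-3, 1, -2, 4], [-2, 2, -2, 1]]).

Expand along row 1 (it has 2 zeros):
  + (1) · M_11   where M_11 = det([1 -3 -2; 1 -2 4; 2 -2 1]) = -19
  − (3) · M_14   where M_14 = det([1 1 -3; -3 1 -2; -2 2 -2]) = 12
det = (+1)·(1)·(-19) + (-1)·(3)·(12) = -55

-55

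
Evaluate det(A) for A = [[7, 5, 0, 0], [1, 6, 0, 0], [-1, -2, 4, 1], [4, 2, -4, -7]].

det(A) = -888

A is block lower-triangular with a 2×2 block and a 2×2 block on the diagonal, so its determinant equals the product of the determinants of the diagonal blocks.
det of the 2×2 block = 37
det of the 2×2 block = -24
det = (37)·(-24) = -888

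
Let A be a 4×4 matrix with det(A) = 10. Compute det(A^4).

10000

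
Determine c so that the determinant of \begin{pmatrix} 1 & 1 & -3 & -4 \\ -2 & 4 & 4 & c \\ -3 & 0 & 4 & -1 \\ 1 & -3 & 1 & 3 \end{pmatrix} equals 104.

0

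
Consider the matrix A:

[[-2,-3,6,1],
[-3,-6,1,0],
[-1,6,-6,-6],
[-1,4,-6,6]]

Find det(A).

-1610

Expand along row 2 (it has 1 zero):
  − (-3) · M_21   where M_21 = det([-3 6 1; 6 -6 -6; 4 -6 6]) = -156
  + (-6) · M_22   where M_22 = det([-2 6 1; -1 -6 -6; -1 -6 6]) = 216
  − (1) · M_23   where M_23 = det([-2 -3 1; -1 6 -6; -1 4 6]) = -154
det = (-1)·(-3)·(-156) + (+1)·(-6)·(216) + (-1)·(1)·(-154) = -1610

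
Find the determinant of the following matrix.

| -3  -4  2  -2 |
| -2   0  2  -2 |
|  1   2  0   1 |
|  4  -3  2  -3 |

The determinant is 58.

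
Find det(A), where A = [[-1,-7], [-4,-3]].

det(A) = -25

det(A) = (-1)·(-3) − (-7)·(-4) = 3 − 28 = -25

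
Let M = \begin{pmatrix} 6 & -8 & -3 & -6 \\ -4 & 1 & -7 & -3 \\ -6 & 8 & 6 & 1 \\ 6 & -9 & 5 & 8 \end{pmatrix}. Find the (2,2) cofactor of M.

492

Delete row 2 and column 2; the remaining 3×3 submatrix is [6 -3 -6; -6 6 1; 6 5 8].
Its determinant is 492.
The cofactor carries sign (−1)^(2+2) = +1, so C_{2,2} = +(492) = 492.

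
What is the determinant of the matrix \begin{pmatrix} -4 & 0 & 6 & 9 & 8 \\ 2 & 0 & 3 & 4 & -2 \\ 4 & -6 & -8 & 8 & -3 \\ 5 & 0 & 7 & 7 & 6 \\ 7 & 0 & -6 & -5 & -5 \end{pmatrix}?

Expand along column 2 (it has 4 zeros):
  − (-6) · M_32   where M_32 = det([-4 6 9 8; 2 3 4 -2; 5 7 7 6; 7 -6 -5 -5]) = 1585
det = (-1)·(-6)·(1585) = 9510

The determinant is 9510.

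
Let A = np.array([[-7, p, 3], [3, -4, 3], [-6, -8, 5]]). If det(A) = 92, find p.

Expanding along the column containing p, det(A) is linear in p: det(A) = (-33)·p + (-172).
Set (-33)·p + (-172) = 92  ⇒  (-33)·p = 264  ⇒  p = -8.

-8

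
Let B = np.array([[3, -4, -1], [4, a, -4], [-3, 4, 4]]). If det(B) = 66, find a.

2

Expanding along the row containing a, det(B) is linear in a: det(B) = (9)·a + (48).
Set (9)·a + (48) = 66  ⇒  (9)·a = 18  ⇒  a = 2.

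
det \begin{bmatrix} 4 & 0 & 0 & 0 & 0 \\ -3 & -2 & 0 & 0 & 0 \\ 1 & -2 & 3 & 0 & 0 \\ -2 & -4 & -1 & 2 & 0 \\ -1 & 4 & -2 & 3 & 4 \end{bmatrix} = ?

-192

The matrix is lower triangular, so the determinant is the product of the diagonal entries:
det = (4) · (-2) · (3) · (2) · (4) = -192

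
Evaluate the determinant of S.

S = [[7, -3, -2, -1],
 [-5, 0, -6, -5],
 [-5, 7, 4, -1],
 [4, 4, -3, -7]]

det(S) = 130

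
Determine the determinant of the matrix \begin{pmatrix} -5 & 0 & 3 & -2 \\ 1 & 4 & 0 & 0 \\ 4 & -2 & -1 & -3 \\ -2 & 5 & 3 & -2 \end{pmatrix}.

-77

Expand along row 2 (it has 2 zeros):
  − (1) · M_21   where M_21 = det([0 3 -2; -2 -1 -3; 5 3 -2]) = -55
  + (4) · M_22   where M_22 = det([-5 3 -2; 4 -1 -3; -2 3 -2]) = -33
det = (-1)·(1)·(-55) + (+1)·(4)·(-33) = -77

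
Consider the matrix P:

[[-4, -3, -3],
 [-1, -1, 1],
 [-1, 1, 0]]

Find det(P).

13

Expand along row 3:
  + (-1) · |-3 -3; -1 1| = (-1)·(-3 − 3) = 6
  − 1 · |-4 -3; -1 1| = −1·(-4 − 3) = 7
Sum: (6) + (7) = 13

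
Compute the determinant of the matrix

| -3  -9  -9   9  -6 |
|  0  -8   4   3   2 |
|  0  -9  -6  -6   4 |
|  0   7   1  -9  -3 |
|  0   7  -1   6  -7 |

The determinant is -13464.

Expand along column 1 (it has 4 zeros):
  + (-3) · M_11   where M_11 = det([-8 4 3 2; -9 -6 -6 4; 7 1 -9 -3; 7 -1 6 -7]) = 4488
det = (+1)·(-3)·(4488) = -13464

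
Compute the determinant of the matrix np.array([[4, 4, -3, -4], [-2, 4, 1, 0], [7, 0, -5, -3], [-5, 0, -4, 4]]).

Expand along column 2 (it has 2 zeros):
  − (4) · M_12   where M_12 = det([-2 1 0; 7 -5 -3; -5 -4 4]) = 51
  + (4) · M_22   where M_22 = det([4 -3 -4; 7 -5 -3; -5 -4 4]) = 123
det = (-1)·(4)·(51) + (+1)·(4)·(123) = 288

288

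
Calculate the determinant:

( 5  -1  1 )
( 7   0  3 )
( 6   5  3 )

-37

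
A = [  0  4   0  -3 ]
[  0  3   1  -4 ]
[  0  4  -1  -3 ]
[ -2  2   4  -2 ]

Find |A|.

Expand along column 1 (it has 3 zeros):
  − (-2) · M_41   where M_41 = det([4 0 -3; 3 1 -4; 4 -1 -3]) = -7
det = (-1)·(-2)·(-7) = -14

The determinant is -14.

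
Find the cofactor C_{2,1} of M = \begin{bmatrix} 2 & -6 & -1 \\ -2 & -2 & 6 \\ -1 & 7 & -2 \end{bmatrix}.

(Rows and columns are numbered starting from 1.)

Delete row 2 and column 1; the remaining 2×2 submatrix is [-6 -1; 7 -2].
Its determinant is (-6)·(-2) − (-1)·7 = 19.
The cofactor carries sign (−1)^(2+1) = −1, so C_{2,1} = −(19) = -19.

The cofactor is -19.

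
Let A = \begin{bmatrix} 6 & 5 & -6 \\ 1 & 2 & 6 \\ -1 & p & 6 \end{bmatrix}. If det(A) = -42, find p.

Expanding along the row containing p, det(A) is linear in p: det(A) = (-42)·p + (0).
Set (-42)·p + (0) = -42  ⇒  (-42)·p = -42  ⇒  p = 1.

1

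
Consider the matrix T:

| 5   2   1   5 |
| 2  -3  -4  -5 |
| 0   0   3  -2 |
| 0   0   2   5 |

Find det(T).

|T| = -361

T is block upper-triangular with a 2×2 block and a 2×2 block on the diagonal, so its determinant equals the product of the determinants of the diagonal blocks.
det of the 2×2 block = -19
det of the 2×2 block = 19
det = (-19)·(19) = -361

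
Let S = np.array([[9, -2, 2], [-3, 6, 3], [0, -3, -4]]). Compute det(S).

|S| = -93

Expand along row 3:
  − (-3) · |9 2; -3 3| = −(-3)·(27 − (-6)) = 99
  + (-4) · |9 -2; -3 6| = (-4)·(54 − 6) = -192
Sum: (99) + (-192) = -93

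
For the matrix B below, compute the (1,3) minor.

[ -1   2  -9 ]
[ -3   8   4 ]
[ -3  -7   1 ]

45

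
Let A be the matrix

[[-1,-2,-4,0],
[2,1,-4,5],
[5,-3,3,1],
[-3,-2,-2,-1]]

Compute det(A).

Expand along row 1 (it has 1 zero):
  + (-1) · M_11   where M_11 = det([1 -4 5; -3 3 1; -2 -2 -1]) = 79
  − (-2) · M_12   where M_12 = det([2 -4 5; 5 3 1; -3 -2 -1]) = -15
  + (-4) · M_13   where M_13 = det([2 1 5; 5 -3 1; -3 -2 -1]) = -83
det = (+1)·(-1)·(79) + (-1)·(-2)·(-15) + (+1)·(-4)·(-83) = 223

223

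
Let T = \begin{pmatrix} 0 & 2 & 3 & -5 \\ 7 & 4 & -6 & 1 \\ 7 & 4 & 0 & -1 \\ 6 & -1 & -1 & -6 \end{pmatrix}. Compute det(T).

The determinant is 1204.

Expand along row 1 (it has 1 zero):
  − (2) · M_12   where M_12 = det([7 -6 1; 7 0 -1; 6 -1 -6]) = -230
  + (3) · M_13   where M_13 = det([7 4 1; 7 4 -1; 6 -1 -6]) = -62
  − (-5) · M_14   where M_14 = det([7 4 -6; 7 4 0; 6 -1 -1]) = 186
det = (-1)·(2)·(-230) + (+1)·(3)·(-62) + (-1)·(-5)·(186) = 1204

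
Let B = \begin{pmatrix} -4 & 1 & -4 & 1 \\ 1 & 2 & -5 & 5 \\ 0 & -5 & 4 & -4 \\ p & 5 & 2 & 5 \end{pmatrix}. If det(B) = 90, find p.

p = 8

Expanding along the column containing p, det(B) is linear in p: det(B) = (-51)·p + (498).
Set (-51)·p + (498) = 90  ⇒  (-51)·p = -408  ⇒  p = 8.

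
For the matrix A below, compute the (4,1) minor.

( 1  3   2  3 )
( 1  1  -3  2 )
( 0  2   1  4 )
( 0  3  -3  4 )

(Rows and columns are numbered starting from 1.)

The minor is -21.

Delete row 4 and column 1; the remaining 3×3 submatrix is [3 2 3; 1 -3 2; 2 1 4].
Its determinant is -21.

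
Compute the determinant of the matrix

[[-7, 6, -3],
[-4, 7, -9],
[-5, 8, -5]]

Expand along row 1:
  + (-7) · |7 -9; 8 -5| = (-7)·(-35 − (-72)) = -259
  − 6 · |-4 -9; -5 -5| = −6·(20 − 45) = 150
  + (-3) · |-4 7; -5 8| = (-3)·(-32 − (-35)) = -9
Sum: (-259) + (150) + (-9) = -118

-118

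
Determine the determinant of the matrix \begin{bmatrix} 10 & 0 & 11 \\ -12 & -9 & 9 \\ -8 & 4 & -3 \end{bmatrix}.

-1410

Expand along row 1:
  + 10 · |-9 9; 4 -3| = 10·(27 − 36) = -90
  + 11 · |-12 -9; -8 4| = 11·(-48 − 72) = -1320
Sum: (-90) + (-1320) = -1410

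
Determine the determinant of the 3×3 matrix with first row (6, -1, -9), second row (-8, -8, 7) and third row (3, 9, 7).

-359

Expand along row 1:
  + 6 · |-8 7; 9 7| = 6·(-56 − 63) = -714
  − (-1) · |-8 7; 3 7| = −(-1)·(-56 − 21) = -77
  + (-9) · |-8 -8; 3 9| = (-9)·(-72 − (-24)) = 432
Sum: (-714) + (-77) + (432) = -359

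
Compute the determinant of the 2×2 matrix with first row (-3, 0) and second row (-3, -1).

det = (-3)·(-1) − 0·(-3) = 3 − 0 = 3

3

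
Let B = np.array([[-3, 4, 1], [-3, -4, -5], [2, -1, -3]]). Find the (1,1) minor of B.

Delete row 1 and column 1; the remaining 2×2 submatrix is [-4 -5; -1 -3].
Its determinant is (-4)·(-3) − (-5)·(-1) = 7.

7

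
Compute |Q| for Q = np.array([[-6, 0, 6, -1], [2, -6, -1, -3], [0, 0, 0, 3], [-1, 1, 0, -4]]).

Expand along row 3 (it has 3 zeros):
  − (3) · M_34   where M_34 = det([-6 0 6; 2 -6 -1; -1 1 0]) = -30
det = (-1)·(3)·(-30) = 90

90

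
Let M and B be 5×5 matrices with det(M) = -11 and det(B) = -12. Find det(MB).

det(MB) = det(M)·det(B) = (-11)·(-12) = 132

|MB| = 132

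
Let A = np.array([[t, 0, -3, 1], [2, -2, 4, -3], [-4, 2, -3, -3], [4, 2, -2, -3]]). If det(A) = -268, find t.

Expanding along the column containing t, det(A) is linear in t: det(A) = (-12)·t + (-268).
Set (-12)·t + (-268) = -268  ⇒  (-12)·t = 0  ⇒  t = 0.

0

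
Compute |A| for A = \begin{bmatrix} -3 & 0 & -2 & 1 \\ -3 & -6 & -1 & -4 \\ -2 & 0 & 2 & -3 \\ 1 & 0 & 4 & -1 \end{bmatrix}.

180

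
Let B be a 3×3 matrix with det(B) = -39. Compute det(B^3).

det(B^3) = (det B)^3 = (-39)^3 = -59319

-59319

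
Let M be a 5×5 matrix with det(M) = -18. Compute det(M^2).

det(M^2) = (det M)^2 = (-18)^2 = 324

324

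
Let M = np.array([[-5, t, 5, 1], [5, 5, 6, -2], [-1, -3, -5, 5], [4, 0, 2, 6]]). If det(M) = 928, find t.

Expanding along the row containing t, det(M) is linear in t: det(M) = (80)·t + (528).
Set (80)·t + (528) = 928  ⇒  (80)·t = 400  ⇒  t = 5.

5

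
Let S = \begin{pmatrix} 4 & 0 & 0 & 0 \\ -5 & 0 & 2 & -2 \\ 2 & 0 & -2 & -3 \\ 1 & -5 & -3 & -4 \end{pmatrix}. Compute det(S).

|S| = 200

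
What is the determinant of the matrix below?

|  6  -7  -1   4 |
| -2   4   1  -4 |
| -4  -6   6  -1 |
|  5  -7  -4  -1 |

-1011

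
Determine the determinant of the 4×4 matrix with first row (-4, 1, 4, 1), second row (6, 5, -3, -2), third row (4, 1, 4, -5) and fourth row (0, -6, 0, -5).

728

Expand along row 4 (it has 2 zeros):
  + (-6) · M_42   where M_42 = det([-4 4 1; 6 -3 -2; 4 4 -5]) = 32
  + (-5) · M_44   where M_44 = det([-4 1 4; 6 5 -3; 4 1 4]) = -184
det = (+1)·(-6)·(32) + (+1)·(-5)·(-184) = 728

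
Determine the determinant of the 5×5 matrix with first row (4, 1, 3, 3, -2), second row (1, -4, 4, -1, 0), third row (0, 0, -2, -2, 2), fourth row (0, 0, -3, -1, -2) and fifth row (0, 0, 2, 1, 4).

238

The matrix is block upper-triangular with a 2×2 block and a 3×3 block on the diagonal, so its determinant equals the product of the determinants of the diagonal blocks.
det of the 2×2 block = -17
det of the 3×3 block = -14
det = (-17)·(-14) = 238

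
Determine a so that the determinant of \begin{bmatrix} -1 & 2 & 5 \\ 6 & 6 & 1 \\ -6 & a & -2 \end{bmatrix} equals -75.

Expanding along the row containing a, det(B) is linear in a: det(B) = (31)·a + (204).
Set (31)·a + (204) = -75  ⇒  (31)·a = -279  ⇒  a = -9.

-9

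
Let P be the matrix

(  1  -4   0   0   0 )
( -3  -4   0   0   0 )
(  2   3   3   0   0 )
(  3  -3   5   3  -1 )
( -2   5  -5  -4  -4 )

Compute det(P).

P is block lower-triangular with a 2×2 block and a 3×3 block on the diagonal, so its determinant equals the product of the determinants of the diagonal blocks.
det of the 2×2 block = -16
det of the 3×3 block = -48
det = (-16)·(-48) = 768

768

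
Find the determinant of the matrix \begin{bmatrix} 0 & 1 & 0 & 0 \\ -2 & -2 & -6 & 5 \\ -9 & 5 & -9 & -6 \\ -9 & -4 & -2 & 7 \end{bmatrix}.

Expand along row 1 (it has 3 zeros):
  − (1) · M_12   where M_12 = det([-2 -6 5; -9 -9 -6; -9 -2 7]) = -867
det = (-1)·(1)·(-867) = 867

The determinant is 867.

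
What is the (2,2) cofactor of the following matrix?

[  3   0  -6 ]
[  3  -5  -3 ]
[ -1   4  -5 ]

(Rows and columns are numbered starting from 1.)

-21

Delete row 2 and column 2; the remaining 2×2 submatrix is [3 -6; -1 -5].
Its determinant is 3·(-5) − (-6)·(-1) = -21.
The cofactor carries sign (−1)^(2+2) = +1, so C_{2,2} = +(-21) = -21.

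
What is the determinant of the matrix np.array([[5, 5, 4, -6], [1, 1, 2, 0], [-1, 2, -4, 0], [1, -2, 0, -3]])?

-18

Expand along column 4 (it has 2 zeros):
  − (-6) · M_14   where M_14 = det([1 1 2; -1 2 -4; 1 -2 0]) = -12
  + (-3) · M_44   where M_44 = det([5 5 4; 1 1 2; -1 2 -4]) = -18
det = (-1)·(-6)·(-12) + (+1)·(-3)·(-18) = -18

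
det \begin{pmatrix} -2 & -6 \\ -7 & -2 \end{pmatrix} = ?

det = (-2)·(-2) − (-6)·(-7) = 4 − 42 = -38

-38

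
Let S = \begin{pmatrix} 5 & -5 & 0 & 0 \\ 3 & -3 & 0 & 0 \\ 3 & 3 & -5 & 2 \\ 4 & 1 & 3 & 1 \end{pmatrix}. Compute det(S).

The determinant is 0.

S is block lower-triangular with a 2×2 block and a 2×2 block on the diagonal, so its determinant equals the product of the determinants of the diagonal blocks.
det of the 2×2 block = 0
det of the 2×2 block = -11
det = (0)·(-11) = 0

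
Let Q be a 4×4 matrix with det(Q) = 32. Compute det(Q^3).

det(Q^3) = (det Q)^3 = (32)^3 = 32768

32768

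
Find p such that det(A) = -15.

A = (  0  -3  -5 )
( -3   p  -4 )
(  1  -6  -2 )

p = 9

Expanding along the row containing p, det(A) is linear in p: det(A) = (5)·p + (-60).
Set (5)·p + (-60) = -15  ⇒  (5)·p = 45  ⇒  p = 9.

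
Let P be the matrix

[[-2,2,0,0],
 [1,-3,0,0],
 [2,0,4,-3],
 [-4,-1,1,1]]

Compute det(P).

28

P is block lower-triangular with a 2×2 block and a 2×2 block on the diagonal, so its determinant equals the product of the determinants of the diagonal blocks.
det of the 2×2 block = 4
det of the 2×2 block = 7
det = (4)·(7) = 28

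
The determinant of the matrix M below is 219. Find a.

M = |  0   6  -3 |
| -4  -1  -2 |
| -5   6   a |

3

Expanding along the column containing a, det(M) is linear in a: det(M) = (24)·a + (147).
Set (24)·a + (147) = 219  ⇒  (24)·a = 72  ⇒  a = 3.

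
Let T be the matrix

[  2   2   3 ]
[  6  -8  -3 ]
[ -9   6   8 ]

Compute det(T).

|T| = -242

Expand along row 1:
  + 2 · |-8 -3; 6 8| = 2·(-64 − (-18)) = -92
  − 2 · |6 -3; -9 8| = −2·(48 − 27) = -42
  + 3 · |6 -8; -9 6| = 3·(36 − 72) = -108
Sum: (-92) + (-42) + (-108) = -242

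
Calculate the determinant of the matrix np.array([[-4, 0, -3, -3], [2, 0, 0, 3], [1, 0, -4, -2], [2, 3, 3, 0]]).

Expand along column 2 (it has 3 zeros):
  + (3) · M_42   where M_42 = det([-4 -3 -3; 2 0 3; 1 -4 -2]) = -45
det = (+1)·(3)·(-45) = -135

The determinant is -135.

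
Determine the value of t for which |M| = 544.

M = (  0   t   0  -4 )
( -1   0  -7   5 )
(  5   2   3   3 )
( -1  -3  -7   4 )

t = 5

Expanding along the row containing t, det(M) is linear in t: det(M) = (32)·t + (384).
Set (32)·t + (384) = 544  ⇒  (32)·t = 160  ⇒  t = 5.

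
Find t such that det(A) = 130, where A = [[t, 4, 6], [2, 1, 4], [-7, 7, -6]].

t = -2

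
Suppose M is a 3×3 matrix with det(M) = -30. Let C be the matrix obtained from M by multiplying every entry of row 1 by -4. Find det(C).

Scaling one row by -4 multiplies the determinant by -4.
det(C) = (-4)·(-30) = 120

120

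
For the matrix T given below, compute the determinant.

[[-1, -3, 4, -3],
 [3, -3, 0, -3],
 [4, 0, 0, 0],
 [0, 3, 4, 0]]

The determinant is -144.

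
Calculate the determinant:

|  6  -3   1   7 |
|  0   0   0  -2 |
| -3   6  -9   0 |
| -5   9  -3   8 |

Expand along row 2 (it has 3 zeros):
  + (-2) · M_24   where M_24 = det([6 -3 1; -3 6 -9; -5 9 -3]) = 273
det = (+1)·(-2)·(273) = -546

The determinant is -546.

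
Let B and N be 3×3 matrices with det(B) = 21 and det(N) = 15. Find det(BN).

315

det(BN) = det(B)·det(N) = (21)·(15) = 315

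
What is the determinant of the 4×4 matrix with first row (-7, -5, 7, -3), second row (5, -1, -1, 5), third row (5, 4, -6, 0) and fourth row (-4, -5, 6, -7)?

The determinant is 140.

Expand along row 3 (it has 1 zero):
  + (5) · M_31   where M_31 = det([-5 7 -3; -1 -1 5; -5 6 -7]) = -76
  − (4) · M_32   where M_32 = det([-7 7 -3; 5 -1 5; -4 6 -7]) = 188
  + (-6) · M_33   where M_33 = det([-7 -5 -3; 5 -1 5; -4 -5 -7]) = -212
det = (+1)·(5)·(-76) + (-1)·(4)·(188) + (+1)·(-6)·(-212) = 140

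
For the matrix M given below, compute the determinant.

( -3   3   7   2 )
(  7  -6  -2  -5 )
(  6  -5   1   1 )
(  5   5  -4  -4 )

Expand along row 1:
  + (-3) · M_11   where M_11 = det([-6 -2 -5; -5 1 1; 5 -4 -4]) = -45
  − (3) · M_12   where M_12 = det([7 -2 -5; 6 1 1; 5 -4 -4]) = 87
  + (7) · M_13   where M_13 = det([7 -6 -5; 6 -5 1; 5 5 -4]) = -344
  − (2) · M_14   where M_14 = det([7 -6 -2; 6 -5 1; 5 5 -4]) = -179
det = (+1)·(-3)·(-45) + (-1)·(3)·(87) + (+1)·(7)·(-344) + (-1)·(2)·(-179) = -2176

-2176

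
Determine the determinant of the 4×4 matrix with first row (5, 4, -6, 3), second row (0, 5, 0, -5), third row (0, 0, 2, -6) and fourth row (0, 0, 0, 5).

250

The matrix is upper triangular, so the determinant is the product of the diagonal entries:
det = (5) · (5) · (2) · (5) = 250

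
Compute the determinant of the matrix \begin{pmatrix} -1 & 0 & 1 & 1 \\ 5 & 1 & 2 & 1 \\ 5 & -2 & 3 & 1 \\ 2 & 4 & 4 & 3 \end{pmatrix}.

Expand along row 1 (it has 1 zero):
  + (-1) · M_11   where M_11 = det([1 2 1; -2 3 1; 4 4 3]) = 5
  + (1) · M_13   where M_13 = det([5 1 1; 5 -2 1; 2 4 3]) = -39
  − (1) · M_14   where M_14 = det([5 1 2; 5 -2 3; 2 4 4]) = -66
det = (+1)·(-1)·(5) + (+1)·(1)·(-39) + (-1)·(1)·(-66) = 22

22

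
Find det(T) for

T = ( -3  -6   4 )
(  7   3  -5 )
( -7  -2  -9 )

|T| = -449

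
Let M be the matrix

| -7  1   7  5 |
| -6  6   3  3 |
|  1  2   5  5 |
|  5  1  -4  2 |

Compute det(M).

Expand along row 1:
  + (-7) · M_11   where M_11 = det([6 3 3; 2 5 5; 1 -4 2]) = 144
  − (1) · M_12   where M_12 = det([-6 3 3; 1 5 5; 5 -4 2]) = -198
  + (7) · M_13   where M_13 = det([-6 6 3; 1 2 5; 5 1 2]) = 117
  − (5) · M_14   where M_14 = det([-6 6 3; 1 2 5; 5 1 -4]) = 225
det = (+1)·(-7)·(144) + (-1)·(1)·(-198) + (+1)·(7)·(117) + (-1)·(5)·(225) = -1116

|M| = -1116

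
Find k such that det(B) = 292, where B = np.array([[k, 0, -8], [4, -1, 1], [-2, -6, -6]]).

7

Expanding along the row containing k, det(B) is linear in k: det(B) = (12)·k + (208).
Set (12)·k + (208) = 292  ⇒  (12)·k = 84  ⇒  k = 7.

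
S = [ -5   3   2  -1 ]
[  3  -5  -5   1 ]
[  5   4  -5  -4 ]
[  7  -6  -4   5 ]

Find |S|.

|S| = -549

Expand along row 1:
  + (-5) · M_11   where M_11 = det([-5 -5 1; 4 -5 -4; -6 -4 5]) = 139
  − (3) · M_12   where M_12 = det([3 -5 1; 5 -5 -4; 7 -4 5]) = 157
  + (2) · M_13   where M_13 = det([3 -5 1; 5 4 -4; 7 -6 5]) = 195
  − (-1) · M_14   where M_14 = det([3 -5 -5; 5 4 -5; 7 -6 -4]) = 227
det = (+1)·(-5)·(139) + (-1)·(3)·(157) + (+1)·(2)·(195) + (-1)·(-1)·(227) = -549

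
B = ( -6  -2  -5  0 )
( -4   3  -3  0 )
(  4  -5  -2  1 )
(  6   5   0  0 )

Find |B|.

Expand along column 4 (it has 3 zeros):
  − (1) · M_34   where M_34 = det([-6 -2 -5; -4 3 -3; 6 5 0]) = 136
det = (-1)·(1)·(136) = -136

det(B) = -136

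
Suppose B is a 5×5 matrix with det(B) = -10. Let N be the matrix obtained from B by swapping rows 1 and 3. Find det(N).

Swapping two rows multiplies the determinant by −1.
det(N) = (-1)·(-10) = 10

The determinant is 10.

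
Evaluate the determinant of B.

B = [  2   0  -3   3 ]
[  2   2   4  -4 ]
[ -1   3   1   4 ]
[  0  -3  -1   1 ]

Expand along row 1 (it has 1 zero):
  + (2) · M_11   where M_11 = det([2 4 -4; 3 1 4; -3 -1 1]) = -50
  + (-3) · M_13   where M_13 = det([2 2 -4; -1 3 4; 0 -3 1]) = 20
  − (3) · M_14   where M_14 = det([2 2 4; -1 3 1; 0 -3 -1]) = 10
det = (+1)·(2)·(-50) + (+1)·(-3)·(20) + (-1)·(3)·(10) = -190

The determinant is -190.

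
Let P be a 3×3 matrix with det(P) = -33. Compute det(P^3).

-35937

det(P^3) = (det P)^3 = (-33)^3 = -35937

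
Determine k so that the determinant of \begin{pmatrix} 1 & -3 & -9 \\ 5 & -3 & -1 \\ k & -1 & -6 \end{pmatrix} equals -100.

Expanding along the column containing k, det(A) is linear in k: det(A) = (-24)·k + (-28).
Set (-24)·k + (-28) = -100  ⇒  (-24)·k = -72  ⇒  k = 3.

k = 3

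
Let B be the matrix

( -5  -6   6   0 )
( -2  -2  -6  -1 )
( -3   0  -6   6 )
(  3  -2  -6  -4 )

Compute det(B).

-1224

Expand along row 1 (it has 1 zero):
  + (-5) · M_11   where M_11 = det([-2 -6 -1; 0 -6 6; -2 -6 -4]) = -36
  − (-6) · M_12   where M_12 = det([-2 -6 -1; -3 -6 6; 3 -6 -4]) = -192
  + (6) · M_13   where M_13 = det([-2 -2 -1; -3 0 6; 3 -2 -4]) = -42
det = (+1)·(-5)·(-36) + (-1)·(-6)·(-192) + (+1)·(6)·(-42) = -1224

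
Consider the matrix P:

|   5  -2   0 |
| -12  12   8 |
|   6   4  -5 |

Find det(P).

-436

Expand along column 3:
  − 8 · |5 -2; 6 4| = −8·(20 − (-12)) = -256
  + (-5) · |5 -2; -12 12| = (-5)·(60 − 24) = -180
Sum: (-256) + (-180) = -436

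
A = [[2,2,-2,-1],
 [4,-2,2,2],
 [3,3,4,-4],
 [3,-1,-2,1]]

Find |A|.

Expand along row 1:
  + (2) · M_11   where M_11 = det([-2 2 2; 3 4 -4; -1 -2 1]) = 6
  − (2) · M_12   where M_12 = det([4 2 2; 3 4 -4; 3 -2 1]) = -82
  + (-2) · M_13   where M_13 = det([4 -2 2; 3 3 -4; 3 -1 1]) = 2
  − (-1) · M_14   where M_14 = det([4 -2 2; 3 3 4; 3 -1 -2]) = -68
det = (+1)·(2)·(6) + (-1)·(2)·(-82) + (+1)·(-2)·(2) + (-1)·(-1)·(-68) = 104

The determinant is 104.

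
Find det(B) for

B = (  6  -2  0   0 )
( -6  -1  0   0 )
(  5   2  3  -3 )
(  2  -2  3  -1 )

-108

B is block lower-triangular with a 2×2 block and a 2×2 block on the diagonal, so its determinant equals the product of the determinants of the diagonal blocks.
det of the 2×2 block = -18
det of the 2×2 block = 6
det = (-18)·(6) = -108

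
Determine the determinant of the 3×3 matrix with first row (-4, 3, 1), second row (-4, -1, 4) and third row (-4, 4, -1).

Expand along column 1:
  + (-4) · |-1 4; 4 -1| = (-4)·(1 − 16) = 60
  − (-4) · |3 1; 4 -1| = −(-4)·(-3 − 4) = -28
  + (-4) · |3 1; -1 4| = (-4)·(12 − (-1)) = -52
Sum: (60) + (-28) + (-52) = -20

-20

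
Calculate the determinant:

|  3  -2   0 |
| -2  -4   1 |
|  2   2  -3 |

38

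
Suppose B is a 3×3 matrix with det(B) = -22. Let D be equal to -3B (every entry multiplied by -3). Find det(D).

For a 3×3 matrix, det(-3B) = (-3)^3·det(B) = -27·det(B).
det(D) = (-27)·(-22) = 594

det(D) = 594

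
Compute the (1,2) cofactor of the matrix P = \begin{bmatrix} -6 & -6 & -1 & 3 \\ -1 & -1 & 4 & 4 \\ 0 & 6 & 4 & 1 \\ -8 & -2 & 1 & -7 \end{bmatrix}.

Delete row 1 and column 2; the remaining 3×3 submatrix is [-1 4 4; 0 4 1; -8 1 -7].
Its determinant is 125.
The cofactor carries sign (−1)^(1+2) = −1, so C_{1,2} = −(125) = -125.

The cofactor is -125.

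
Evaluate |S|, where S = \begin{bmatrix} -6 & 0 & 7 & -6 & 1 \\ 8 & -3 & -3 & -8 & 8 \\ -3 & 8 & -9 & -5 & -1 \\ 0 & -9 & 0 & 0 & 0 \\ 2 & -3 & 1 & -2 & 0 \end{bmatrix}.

Expand along row 4 (it has 4 zeros):
  + (-9) · M_42   where M_42 = det([-6 7 -6 1; 8 -3 -8 8; -3 -9 -5 -1; 2 1 -2 0]) = -3000
det = (+1)·(-9)·(-3000) = 27000

27000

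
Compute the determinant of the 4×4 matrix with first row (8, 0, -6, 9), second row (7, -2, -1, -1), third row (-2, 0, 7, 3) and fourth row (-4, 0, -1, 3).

-996

Expand along column 2 (it has 3 zeros):
  + (-2) · M_22   where M_22 = det([8 -6 9; -2 7 3; -4 -1 3]) = 498
det = (+1)·(-2)·(498) = -996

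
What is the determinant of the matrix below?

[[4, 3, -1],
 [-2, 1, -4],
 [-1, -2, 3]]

5

Expand along row 1:
  + 4 · |1 -4; -2 3| = 4·(3 − 8) = -20
  − 3 · |-2 -4; -1 3| = −3·(-6 − 4) = 30
  + (-1) · |-2 1; -1 -2| = (-1)·(4 − (-1)) = -5
Sum: (-20) + (30) + (-5) = 5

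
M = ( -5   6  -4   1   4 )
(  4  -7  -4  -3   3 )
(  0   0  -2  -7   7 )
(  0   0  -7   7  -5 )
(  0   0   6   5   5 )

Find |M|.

-7634

M is block upper-triangular with a 2×2 block and a 3×3 block on the diagonal, so its determinant equals the product of the determinants of the diagonal blocks.
det of the 2×2 block = 11
det of the 3×3 block = -694
det = (11)·(-694) = -7634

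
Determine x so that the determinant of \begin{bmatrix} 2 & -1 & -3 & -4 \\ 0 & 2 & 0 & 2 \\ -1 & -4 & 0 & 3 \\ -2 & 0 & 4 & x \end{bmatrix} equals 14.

-3

Expanding along the row containing x, det(A) is linear in x: det(A) = (-6)·x + (-4).
Set (-6)·x + (-4) = 14  ⇒  (-6)·x = 18  ⇒  x = -3.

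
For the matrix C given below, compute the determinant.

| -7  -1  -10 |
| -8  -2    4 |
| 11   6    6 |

Expand along row 1:
  + (-7) · |-2 4; 6 6| = (-7)·(-12 − 24) = 252
  − (-1) · |-8 4; 11 6| = −(-1)·(-48 − 44) = -92
  + (-10) · |-8 -2; 11 6| = (-10)·(-48 − (-22)) = 260
Sum: (252) + (-92) + (260) = 420

det(C) = 420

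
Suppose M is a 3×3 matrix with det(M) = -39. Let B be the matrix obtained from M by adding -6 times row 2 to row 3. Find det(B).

-39

Adding a multiple of one row to another leaves the determinant unchanged.
det(B) = (1)·(-39) = -39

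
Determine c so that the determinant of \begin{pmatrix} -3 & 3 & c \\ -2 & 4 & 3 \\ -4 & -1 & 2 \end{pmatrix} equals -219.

Expanding along the row containing c, det(B) is linear in c: det(B) = (18)·c + (-57).
Set (18)·c + (-57) = -219  ⇒  (18)·c = -162  ⇒  c = -9.

-9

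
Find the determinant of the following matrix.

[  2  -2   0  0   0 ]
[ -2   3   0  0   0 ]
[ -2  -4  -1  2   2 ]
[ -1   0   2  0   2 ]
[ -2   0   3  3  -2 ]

The matrix is block lower-triangular with a 2×2 block and a 3×3 block on the diagonal, so its determinant equals the product of the determinants of the diagonal blocks.
det of the 2×2 block = 2
det of the 3×3 block = 38
det = (2)·(38) = 76

The determinant is 76.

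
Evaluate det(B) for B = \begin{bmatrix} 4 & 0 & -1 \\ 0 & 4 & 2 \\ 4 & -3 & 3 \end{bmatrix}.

Expand along column 1:
  + 4 · |4 2; -3 3| = 4·(12 − (-6)) = 72
  + 4 · |0 -1; 4 2| = 4·(0 − (-4)) = 16
Sum: (72) + (16) = 88

|B| = 88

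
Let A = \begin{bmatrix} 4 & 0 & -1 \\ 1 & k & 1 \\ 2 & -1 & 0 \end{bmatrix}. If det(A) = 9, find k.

2

Expanding along the column containing k, det(A) is linear in k: det(A) = (2)·k + (5).
Set (2)·k + (5) = 9  ⇒  (2)·k = 4  ⇒  k = 2.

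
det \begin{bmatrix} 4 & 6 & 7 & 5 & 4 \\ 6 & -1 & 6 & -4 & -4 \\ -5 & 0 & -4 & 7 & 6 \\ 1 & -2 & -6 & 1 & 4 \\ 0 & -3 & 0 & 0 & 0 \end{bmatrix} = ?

Expand along row 5 (it has 4 zeros):
  − (-3) · M_52   where M_52 = det([4 7 5 4; 6 6 -4 -4; -5 -4 7 6; 1 -6 1 4]) = -248
det = (-1)·(-3)·(-248) = -744

The determinant is -744.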